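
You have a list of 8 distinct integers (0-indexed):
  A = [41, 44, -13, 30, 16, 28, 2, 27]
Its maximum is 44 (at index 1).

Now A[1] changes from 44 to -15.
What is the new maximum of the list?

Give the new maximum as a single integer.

Answer: 41

Derivation:
Old max = 44 (at index 1)
Change: A[1] 44 -> -15
Changed element WAS the max -> may need rescan.
  Max of remaining elements: 41
  New max = max(-15, 41) = 41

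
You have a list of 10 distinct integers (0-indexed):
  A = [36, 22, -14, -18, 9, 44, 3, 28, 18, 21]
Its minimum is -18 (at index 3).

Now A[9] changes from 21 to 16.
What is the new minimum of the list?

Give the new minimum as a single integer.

Old min = -18 (at index 3)
Change: A[9] 21 -> 16
Changed element was NOT the old min.
  New min = min(old_min, new_val) = min(-18, 16) = -18

Answer: -18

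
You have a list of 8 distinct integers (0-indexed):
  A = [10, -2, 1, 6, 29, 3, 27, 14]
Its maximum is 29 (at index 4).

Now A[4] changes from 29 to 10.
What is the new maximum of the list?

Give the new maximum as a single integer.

Answer: 27

Derivation:
Old max = 29 (at index 4)
Change: A[4] 29 -> 10
Changed element WAS the max -> may need rescan.
  Max of remaining elements: 27
  New max = max(10, 27) = 27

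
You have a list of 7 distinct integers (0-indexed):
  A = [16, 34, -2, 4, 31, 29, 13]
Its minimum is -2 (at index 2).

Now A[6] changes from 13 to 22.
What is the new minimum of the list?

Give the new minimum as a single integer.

Answer: -2

Derivation:
Old min = -2 (at index 2)
Change: A[6] 13 -> 22
Changed element was NOT the old min.
  New min = min(old_min, new_val) = min(-2, 22) = -2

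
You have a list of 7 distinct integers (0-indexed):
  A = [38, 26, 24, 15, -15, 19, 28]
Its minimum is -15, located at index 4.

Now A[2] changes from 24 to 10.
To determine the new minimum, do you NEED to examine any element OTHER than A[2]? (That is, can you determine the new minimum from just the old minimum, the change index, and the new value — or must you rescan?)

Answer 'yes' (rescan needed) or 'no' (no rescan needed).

Old min = -15 at index 4
Change at index 2: 24 -> 10
Index 2 was NOT the min. New min = min(-15, 10). No rescan of other elements needed.
Needs rescan: no

Answer: no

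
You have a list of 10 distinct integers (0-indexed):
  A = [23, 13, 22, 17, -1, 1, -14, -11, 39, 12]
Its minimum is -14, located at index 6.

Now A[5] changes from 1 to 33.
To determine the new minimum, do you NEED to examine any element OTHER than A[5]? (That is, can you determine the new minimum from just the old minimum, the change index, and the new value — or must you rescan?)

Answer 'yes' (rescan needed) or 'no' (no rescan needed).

Answer: no

Derivation:
Old min = -14 at index 6
Change at index 5: 1 -> 33
Index 5 was NOT the min. New min = min(-14, 33). No rescan of other elements needed.
Needs rescan: no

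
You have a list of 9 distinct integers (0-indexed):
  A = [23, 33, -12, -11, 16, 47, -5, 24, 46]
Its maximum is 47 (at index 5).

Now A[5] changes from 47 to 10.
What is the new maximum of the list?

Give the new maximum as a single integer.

Old max = 47 (at index 5)
Change: A[5] 47 -> 10
Changed element WAS the max -> may need rescan.
  Max of remaining elements: 46
  New max = max(10, 46) = 46

Answer: 46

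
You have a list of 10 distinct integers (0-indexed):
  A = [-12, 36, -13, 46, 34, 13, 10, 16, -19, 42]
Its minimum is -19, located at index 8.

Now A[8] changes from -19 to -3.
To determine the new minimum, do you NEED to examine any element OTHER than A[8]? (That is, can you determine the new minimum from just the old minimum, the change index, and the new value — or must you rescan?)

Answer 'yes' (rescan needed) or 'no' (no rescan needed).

Old min = -19 at index 8
Change at index 8: -19 -> -3
Index 8 WAS the min and new value -3 > old min -19. Must rescan other elements to find the new min.
Needs rescan: yes

Answer: yes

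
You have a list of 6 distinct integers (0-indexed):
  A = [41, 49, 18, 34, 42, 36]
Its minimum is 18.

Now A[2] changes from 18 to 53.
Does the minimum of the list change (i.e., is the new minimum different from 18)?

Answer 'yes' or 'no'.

Old min = 18
Change: A[2] 18 -> 53
Changed element was the min; new min must be rechecked.
New min = 34; changed? yes

Answer: yes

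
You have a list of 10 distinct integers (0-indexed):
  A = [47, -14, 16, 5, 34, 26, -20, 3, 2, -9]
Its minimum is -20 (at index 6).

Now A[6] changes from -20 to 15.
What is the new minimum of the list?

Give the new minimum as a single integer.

Answer: -14

Derivation:
Old min = -20 (at index 6)
Change: A[6] -20 -> 15
Changed element WAS the min. Need to check: is 15 still <= all others?
  Min of remaining elements: -14
  New min = min(15, -14) = -14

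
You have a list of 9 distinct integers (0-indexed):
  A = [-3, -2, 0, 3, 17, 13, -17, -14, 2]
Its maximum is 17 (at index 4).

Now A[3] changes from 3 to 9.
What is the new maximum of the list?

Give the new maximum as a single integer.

Old max = 17 (at index 4)
Change: A[3] 3 -> 9
Changed element was NOT the old max.
  New max = max(old_max, new_val) = max(17, 9) = 17

Answer: 17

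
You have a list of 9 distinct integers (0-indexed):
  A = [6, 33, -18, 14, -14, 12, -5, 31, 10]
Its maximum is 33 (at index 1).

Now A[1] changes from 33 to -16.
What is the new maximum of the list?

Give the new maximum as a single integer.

Answer: 31

Derivation:
Old max = 33 (at index 1)
Change: A[1] 33 -> -16
Changed element WAS the max -> may need rescan.
  Max of remaining elements: 31
  New max = max(-16, 31) = 31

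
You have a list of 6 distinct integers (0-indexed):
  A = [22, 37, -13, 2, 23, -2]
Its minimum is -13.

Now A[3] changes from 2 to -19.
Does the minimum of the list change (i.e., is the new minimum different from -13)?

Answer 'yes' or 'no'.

Answer: yes

Derivation:
Old min = -13
Change: A[3] 2 -> -19
Changed element was NOT the min; min changes only if -19 < -13.
New min = -19; changed? yes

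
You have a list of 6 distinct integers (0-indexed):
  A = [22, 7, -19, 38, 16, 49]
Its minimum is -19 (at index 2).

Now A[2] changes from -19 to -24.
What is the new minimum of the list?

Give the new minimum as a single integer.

Answer: -24

Derivation:
Old min = -19 (at index 2)
Change: A[2] -19 -> -24
Changed element WAS the min. Need to check: is -24 still <= all others?
  Min of remaining elements: 7
  New min = min(-24, 7) = -24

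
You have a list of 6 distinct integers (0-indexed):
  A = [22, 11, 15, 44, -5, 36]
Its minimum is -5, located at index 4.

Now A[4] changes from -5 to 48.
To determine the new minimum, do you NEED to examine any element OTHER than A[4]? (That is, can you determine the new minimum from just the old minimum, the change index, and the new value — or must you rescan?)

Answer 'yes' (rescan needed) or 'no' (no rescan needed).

Answer: yes

Derivation:
Old min = -5 at index 4
Change at index 4: -5 -> 48
Index 4 WAS the min and new value 48 > old min -5. Must rescan other elements to find the new min.
Needs rescan: yes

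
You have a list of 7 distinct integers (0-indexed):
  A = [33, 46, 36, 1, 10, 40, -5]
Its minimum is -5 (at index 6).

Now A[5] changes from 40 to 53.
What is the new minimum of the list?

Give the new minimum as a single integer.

Answer: -5

Derivation:
Old min = -5 (at index 6)
Change: A[5] 40 -> 53
Changed element was NOT the old min.
  New min = min(old_min, new_val) = min(-5, 53) = -5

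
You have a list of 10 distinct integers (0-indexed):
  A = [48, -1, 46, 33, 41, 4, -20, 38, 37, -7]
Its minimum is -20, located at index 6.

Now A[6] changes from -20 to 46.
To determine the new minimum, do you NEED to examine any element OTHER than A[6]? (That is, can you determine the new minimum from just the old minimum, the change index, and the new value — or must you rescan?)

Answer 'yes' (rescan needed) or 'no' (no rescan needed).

Answer: yes

Derivation:
Old min = -20 at index 6
Change at index 6: -20 -> 46
Index 6 WAS the min and new value 46 > old min -20. Must rescan other elements to find the new min.
Needs rescan: yes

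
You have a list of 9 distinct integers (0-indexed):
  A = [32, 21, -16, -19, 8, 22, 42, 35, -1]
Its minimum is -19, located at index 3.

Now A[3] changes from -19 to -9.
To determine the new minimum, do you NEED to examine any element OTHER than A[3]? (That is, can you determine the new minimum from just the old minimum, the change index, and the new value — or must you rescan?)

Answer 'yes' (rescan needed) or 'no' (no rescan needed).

Answer: yes

Derivation:
Old min = -19 at index 3
Change at index 3: -19 -> -9
Index 3 WAS the min and new value -9 > old min -19. Must rescan other elements to find the new min.
Needs rescan: yes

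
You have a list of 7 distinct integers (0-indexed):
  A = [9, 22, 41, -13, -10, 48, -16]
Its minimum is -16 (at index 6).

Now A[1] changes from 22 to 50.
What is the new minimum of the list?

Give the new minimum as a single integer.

Answer: -16

Derivation:
Old min = -16 (at index 6)
Change: A[1] 22 -> 50
Changed element was NOT the old min.
  New min = min(old_min, new_val) = min(-16, 50) = -16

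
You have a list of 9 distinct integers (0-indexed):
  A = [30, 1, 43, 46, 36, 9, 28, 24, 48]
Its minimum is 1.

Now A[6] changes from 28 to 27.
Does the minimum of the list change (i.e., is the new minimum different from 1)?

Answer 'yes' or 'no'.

Answer: no

Derivation:
Old min = 1
Change: A[6] 28 -> 27
Changed element was NOT the min; min changes only if 27 < 1.
New min = 1; changed? no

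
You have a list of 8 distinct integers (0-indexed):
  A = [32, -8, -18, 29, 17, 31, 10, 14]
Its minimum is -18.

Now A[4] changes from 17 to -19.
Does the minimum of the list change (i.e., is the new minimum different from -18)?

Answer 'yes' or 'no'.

Answer: yes

Derivation:
Old min = -18
Change: A[4] 17 -> -19
Changed element was NOT the min; min changes only if -19 < -18.
New min = -19; changed? yes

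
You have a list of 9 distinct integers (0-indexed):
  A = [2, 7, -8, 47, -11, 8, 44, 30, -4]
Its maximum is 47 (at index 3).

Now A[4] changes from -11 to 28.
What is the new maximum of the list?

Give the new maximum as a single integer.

Old max = 47 (at index 3)
Change: A[4] -11 -> 28
Changed element was NOT the old max.
  New max = max(old_max, new_val) = max(47, 28) = 47

Answer: 47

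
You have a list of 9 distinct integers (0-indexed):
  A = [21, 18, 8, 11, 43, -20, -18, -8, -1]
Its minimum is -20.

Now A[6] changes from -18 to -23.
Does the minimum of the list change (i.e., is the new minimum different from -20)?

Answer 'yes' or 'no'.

Old min = -20
Change: A[6] -18 -> -23
Changed element was NOT the min; min changes only if -23 < -20.
New min = -23; changed? yes

Answer: yes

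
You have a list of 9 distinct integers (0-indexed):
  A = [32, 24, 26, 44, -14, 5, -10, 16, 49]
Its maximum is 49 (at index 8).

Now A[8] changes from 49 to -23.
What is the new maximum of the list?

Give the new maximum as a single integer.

Answer: 44

Derivation:
Old max = 49 (at index 8)
Change: A[8] 49 -> -23
Changed element WAS the max -> may need rescan.
  Max of remaining elements: 44
  New max = max(-23, 44) = 44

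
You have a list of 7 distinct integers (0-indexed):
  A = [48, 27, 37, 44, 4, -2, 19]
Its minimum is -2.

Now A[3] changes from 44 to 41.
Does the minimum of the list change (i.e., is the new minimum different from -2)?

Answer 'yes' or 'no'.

Answer: no

Derivation:
Old min = -2
Change: A[3] 44 -> 41
Changed element was NOT the min; min changes only if 41 < -2.
New min = -2; changed? no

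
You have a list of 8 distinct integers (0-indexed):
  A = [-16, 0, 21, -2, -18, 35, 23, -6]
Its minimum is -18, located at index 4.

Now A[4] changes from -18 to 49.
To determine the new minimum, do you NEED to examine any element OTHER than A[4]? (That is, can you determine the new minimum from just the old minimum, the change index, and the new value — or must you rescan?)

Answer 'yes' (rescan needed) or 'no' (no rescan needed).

Old min = -18 at index 4
Change at index 4: -18 -> 49
Index 4 WAS the min and new value 49 > old min -18. Must rescan other elements to find the new min.
Needs rescan: yes

Answer: yes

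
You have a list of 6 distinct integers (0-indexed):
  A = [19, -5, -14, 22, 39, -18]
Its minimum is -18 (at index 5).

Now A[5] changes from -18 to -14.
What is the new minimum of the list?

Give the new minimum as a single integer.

Old min = -18 (at index 5)
Change: A[5] -18 -> -14
Changed element WAS the min. Need to check: is -14 still <= all others?
  Min of remaining elements: -14
  New min = min(-14, -14) = -14

Answer: -14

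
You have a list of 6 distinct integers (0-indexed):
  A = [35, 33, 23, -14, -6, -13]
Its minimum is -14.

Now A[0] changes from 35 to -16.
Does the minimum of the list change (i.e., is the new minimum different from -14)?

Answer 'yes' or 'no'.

Answer: yes

Derivation:
Old min = -14
Change: A[0] 35 -> -16
Changed element was NOT the min; min changes only if -16 < -14.
New min = -16; changed? yes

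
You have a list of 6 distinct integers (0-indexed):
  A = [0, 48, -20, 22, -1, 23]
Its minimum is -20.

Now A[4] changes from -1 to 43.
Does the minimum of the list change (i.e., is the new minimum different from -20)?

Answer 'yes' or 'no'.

Old min = -20
Change: A[4] -1 -> 43
Changed element was NOT the min; min changes only if 43 < -20.
New min = -20; changed? no

Answer: no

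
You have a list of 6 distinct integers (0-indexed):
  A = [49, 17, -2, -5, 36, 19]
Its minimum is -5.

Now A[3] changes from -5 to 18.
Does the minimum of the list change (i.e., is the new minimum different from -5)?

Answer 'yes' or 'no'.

Answer: yes

Derivation:
Old min = -5
Change: A[3] -5 -> 18
Changed element was the min; new min must be rechecked.
New min = -2; changed? yes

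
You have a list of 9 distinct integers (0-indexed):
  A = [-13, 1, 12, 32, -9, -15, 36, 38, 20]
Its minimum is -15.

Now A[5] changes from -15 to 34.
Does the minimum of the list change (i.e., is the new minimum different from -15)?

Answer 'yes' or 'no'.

Old min = -15
Change: A[5] -15 -> 34
Changed element was the min; new min must be rechecked.
New min = -13; changed? yes

Answer: yes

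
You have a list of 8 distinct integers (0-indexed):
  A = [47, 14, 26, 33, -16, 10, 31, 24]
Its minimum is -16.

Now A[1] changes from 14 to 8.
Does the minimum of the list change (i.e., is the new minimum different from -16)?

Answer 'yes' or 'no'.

Answer: no

Derivation:
Old min = -16
Change: A[1] 14 -> 8
Changed element was NOT the min; min changes only if 8 < -16.
New min = -16; changed? no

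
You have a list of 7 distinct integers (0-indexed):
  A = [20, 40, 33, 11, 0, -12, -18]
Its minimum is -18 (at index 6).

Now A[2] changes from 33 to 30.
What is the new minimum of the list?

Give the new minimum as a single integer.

Answer: -18

Derivation:
Old min = -18 (at index 6)
Change: A[2] 33 -> 30
Changed element was NOT the old min.
  New min = min(old_min, new_val) = min(-18, 30) = -18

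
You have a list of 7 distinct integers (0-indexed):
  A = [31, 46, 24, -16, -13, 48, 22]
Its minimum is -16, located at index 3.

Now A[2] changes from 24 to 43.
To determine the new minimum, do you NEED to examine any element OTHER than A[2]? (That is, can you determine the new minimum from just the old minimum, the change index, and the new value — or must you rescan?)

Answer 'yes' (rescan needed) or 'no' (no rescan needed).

Old min = -16 at index 3
Change at index 2: 24 -> 43
Index 2 was NOT the min. New min = min(-16, 43). No rescan of other elements needed.
Needs rescan: no

Answer: no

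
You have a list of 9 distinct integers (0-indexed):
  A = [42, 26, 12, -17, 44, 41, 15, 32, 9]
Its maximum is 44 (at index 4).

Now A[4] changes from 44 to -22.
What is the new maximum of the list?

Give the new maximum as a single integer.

Old max = 44 (at index 4)
Change: A[4] 44 -> -22
Changed element WAS the max -> may need rescan.
  Max of remaining elements: 42
  New max = max(-22, 42) = 42

Answer: 42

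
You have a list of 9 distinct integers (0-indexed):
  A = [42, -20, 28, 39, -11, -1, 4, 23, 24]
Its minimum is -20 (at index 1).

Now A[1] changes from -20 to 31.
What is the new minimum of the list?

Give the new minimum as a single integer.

Answer: -11

Derivation:
Old min = -20 (at index 1)
Change: A[1] -20 -> 31
Changed element WAS the min. Need to check: is 31 still <= all others?
  Min of remaining elements: -11
  New min = min(31, -11) = -11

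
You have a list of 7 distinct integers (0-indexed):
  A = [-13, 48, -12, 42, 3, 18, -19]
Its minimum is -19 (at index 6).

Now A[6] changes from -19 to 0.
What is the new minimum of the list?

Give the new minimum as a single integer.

Answer: -13

Derivation:
Old min = -19 (at index 6)
Change: A[6] -19 -> 0
Changed element WAS the min. Need to check: is 0 still <= all others?
  Min of remaining elements: -13
  New min = min(0, -13) = -13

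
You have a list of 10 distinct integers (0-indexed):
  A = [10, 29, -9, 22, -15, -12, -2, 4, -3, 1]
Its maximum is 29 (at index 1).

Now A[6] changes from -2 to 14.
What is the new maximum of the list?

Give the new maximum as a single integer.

Old max = 29 (at index 1)
Change: A[6] -2 -> 14
Changed element was NOT the old max.
  New max = max(old_max, new_val) = max(29, 14) = 29

Answer: 29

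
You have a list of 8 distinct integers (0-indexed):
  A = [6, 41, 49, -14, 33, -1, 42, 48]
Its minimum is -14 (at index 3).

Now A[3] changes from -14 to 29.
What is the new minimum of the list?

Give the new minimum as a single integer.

Old min = -14 (at index 3)
Change: A[3] -14 -> 29
Changed element WAS the min. Need to check: is 29 still <= all others?
  Min of remaining elements: -1
  New min = min(29, -1) = -1

Answer: -1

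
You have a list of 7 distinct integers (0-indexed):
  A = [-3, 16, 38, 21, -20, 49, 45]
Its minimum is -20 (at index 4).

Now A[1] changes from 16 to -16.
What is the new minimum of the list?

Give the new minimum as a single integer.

Old min = -20 (at index 4)
Change: A[1] 16 -> -16
Changed element was NOT the old min.
  New min = min(old_min, new_val) = min(-20, -16) = -20

Answer: -20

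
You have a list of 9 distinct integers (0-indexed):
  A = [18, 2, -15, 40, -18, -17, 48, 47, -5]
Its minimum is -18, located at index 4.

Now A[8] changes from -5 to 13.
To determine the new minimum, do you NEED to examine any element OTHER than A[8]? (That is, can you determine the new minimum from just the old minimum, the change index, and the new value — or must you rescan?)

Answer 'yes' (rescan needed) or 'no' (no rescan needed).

Old min = -18 at index 4
Change at index 8: -5 -> 13
Index 8 was NOT the min. New min = min(-18, 13). No rescan of other elements needed.
Needs rescan: no

Answer: no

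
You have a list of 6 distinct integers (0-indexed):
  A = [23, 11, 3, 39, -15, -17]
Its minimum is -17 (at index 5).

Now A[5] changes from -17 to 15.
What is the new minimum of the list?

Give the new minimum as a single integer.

Answer: -15

Derivation:
Old min = -17 (at index 5)
Change: A[5] -17 -> 15
Changed element WAS the min. Need to check: is 15 still <= all others?
  Min of remaining elements: -15
  New min = min(15, -15) = -15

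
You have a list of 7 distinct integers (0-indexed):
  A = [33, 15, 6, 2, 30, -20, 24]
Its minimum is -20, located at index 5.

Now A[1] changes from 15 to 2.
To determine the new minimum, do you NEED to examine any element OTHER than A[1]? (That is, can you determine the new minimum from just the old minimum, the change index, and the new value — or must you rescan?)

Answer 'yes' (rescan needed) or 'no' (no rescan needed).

Old min = -20 at index 5
Change at index 1: 15 -> 2
Index 1 was NOT the min. New min = min(-20, 2). No rescan of other elements needed.
Needs rescan: no

Answer: no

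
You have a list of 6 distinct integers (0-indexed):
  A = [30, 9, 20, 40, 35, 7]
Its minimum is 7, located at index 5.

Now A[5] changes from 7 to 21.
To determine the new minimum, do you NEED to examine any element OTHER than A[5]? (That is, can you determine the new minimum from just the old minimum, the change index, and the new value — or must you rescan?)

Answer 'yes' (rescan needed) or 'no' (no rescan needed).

Old min = 7 at index 5
Change at index 5: 7 -> 21
Index 5 WAS the min and new value 21 > old min 7. Must rescan other elements to find the new min.
Needs rescan: yes

Answer: yes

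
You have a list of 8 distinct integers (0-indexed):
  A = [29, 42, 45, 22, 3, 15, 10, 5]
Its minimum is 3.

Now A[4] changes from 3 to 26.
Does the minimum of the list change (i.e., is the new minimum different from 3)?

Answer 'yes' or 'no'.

Answer: yes

Derivation:
Old min = 3
Change: A[4] 3 -> 26
Changed element was the min; new min must be rechecked.
New min = 5; changed? yes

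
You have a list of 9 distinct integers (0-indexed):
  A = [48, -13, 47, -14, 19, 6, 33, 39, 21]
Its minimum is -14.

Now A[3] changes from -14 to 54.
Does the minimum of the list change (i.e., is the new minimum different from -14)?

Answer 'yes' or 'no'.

Old min = -14
Change: A[3] -14 -> 54
Changed element was the min; new min must be rechecked.
New min = -13; changed? yes

Answer: yes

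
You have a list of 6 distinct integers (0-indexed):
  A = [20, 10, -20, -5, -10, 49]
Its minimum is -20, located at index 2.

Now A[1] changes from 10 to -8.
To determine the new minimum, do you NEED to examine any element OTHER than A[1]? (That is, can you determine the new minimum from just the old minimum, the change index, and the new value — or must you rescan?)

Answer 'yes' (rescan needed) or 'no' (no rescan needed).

Old min = -20 at index 2
Change at index 1: 10 -> -8
Index 1 was NOT the min. New min = min(-20, -8). No rescan of other elements needed.
Needs rescan: no

Answer: no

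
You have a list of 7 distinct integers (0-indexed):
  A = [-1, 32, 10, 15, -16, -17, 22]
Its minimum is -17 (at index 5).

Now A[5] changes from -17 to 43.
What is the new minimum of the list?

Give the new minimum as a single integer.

Answer: -16

Derivation:
Old min = -17 (at index 5)
Change: A[5] -17 -> 43
Changed element WAS the min. Need to check: is 43 still <= all others?
  Min of remaining elements: -16
  New min = min(43, -16) = -16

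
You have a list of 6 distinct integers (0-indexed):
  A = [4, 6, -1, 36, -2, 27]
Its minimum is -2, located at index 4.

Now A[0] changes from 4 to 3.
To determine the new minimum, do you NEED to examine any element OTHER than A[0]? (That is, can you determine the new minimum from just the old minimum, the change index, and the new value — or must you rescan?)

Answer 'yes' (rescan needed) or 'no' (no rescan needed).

Old min = -2 at index 4
Change at index 0: 4 -> 3
Index 0 was NOT the min. New min = min(-2, 3). No rescan of other elements needed.
Needs rescan: no

Answer: no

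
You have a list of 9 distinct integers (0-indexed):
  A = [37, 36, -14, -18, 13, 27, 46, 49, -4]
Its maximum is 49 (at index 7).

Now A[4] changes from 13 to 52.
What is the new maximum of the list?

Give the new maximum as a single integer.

Old max = 49 (at index 7)
Change: A[4] 13 -> 52
Changed element was NOT the old max.
  New max = max(old_max, new_val) = max(49, 52) = 52

Answer: 52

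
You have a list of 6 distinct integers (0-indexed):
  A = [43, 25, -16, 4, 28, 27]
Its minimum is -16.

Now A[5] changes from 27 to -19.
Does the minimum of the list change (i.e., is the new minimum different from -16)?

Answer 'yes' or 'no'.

Answer: yes

Derivation:
Old min = -16
Change: A[5] 27 -> -19
Changed element was NOT the min; min changes only if -19 < -16.
New min = -19; changed? yes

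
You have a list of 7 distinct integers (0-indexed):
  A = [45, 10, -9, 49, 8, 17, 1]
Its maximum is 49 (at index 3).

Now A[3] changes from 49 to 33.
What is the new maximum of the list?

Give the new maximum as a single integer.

Old max = 49 (at index 3)
Change: A[3] 49 -> 33
Changed element WAS the max -> may need rescan.
  Max of remaining elements: 45
  New max = max(33, 45) = 45

Answer: 45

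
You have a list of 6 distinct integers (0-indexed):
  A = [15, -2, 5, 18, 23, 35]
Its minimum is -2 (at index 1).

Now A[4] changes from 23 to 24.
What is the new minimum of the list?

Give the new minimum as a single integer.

Old min = -2 (at index 1)
Change: A[4] 23 -> 24
Changed element was NOT the old min.
  New min = min(old_min, new_val) = min(-2, 24) = -2

Answer: -2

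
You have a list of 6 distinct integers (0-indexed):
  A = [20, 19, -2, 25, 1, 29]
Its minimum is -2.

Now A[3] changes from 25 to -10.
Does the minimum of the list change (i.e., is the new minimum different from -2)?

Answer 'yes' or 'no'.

Old min = -2
Change: A[3] 25 -> -10
Changed element was NOT the min; min changes only if -10 < -2.
New min = -10; changed? yes

Answer: yes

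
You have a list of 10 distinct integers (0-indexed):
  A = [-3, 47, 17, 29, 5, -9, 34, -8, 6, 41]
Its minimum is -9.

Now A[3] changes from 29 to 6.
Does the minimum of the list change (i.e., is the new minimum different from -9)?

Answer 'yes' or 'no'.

Answer: no

Derivation:
Old min = -9
Change: A[3] 29 -> 6
Changed element was NOT the min; min changes only if 6 < -9.
New min = -9; changed? no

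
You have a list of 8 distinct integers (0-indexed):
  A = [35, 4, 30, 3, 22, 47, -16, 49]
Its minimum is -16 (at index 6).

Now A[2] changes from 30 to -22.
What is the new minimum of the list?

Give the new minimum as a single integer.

Old min = -16 (at index 6)
Change: A[2] 30 -> -22
Changed element was NOT the old min.
  New min = min(old_min, new_val) = min(-16, -22) = -22

Answer: -22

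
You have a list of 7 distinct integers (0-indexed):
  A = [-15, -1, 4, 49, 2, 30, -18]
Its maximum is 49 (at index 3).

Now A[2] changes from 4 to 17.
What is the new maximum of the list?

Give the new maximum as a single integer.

Answer: 49

Derivation:
Old max = 49 (at index 3)
Change: A[2] 4 -> 17
Changed element was NOT the old max.
  New max = max(old_max, new_val) = max(49, 17) = 49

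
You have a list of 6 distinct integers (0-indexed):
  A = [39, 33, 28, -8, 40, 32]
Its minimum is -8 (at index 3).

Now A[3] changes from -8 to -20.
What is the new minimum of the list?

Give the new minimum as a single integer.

Answer: -20

Derivation:
Old min = -8 (at index 3)
Change: A[3] -8 -> -20
Changed element WAS the min. Need to check: is -20 still <= all others?
  Min of remaining elements: 28
  New min = min(-20, 28) = -20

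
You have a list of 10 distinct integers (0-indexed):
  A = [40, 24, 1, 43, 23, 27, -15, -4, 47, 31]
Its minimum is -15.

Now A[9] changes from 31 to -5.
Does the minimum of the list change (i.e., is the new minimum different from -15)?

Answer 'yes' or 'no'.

Answer: no

Derivation:
Old min = -15
Change: A[9] 31 -> -5
Changed element was NOT the min; min changes only if -5 < -15.
New min = -15; changed? no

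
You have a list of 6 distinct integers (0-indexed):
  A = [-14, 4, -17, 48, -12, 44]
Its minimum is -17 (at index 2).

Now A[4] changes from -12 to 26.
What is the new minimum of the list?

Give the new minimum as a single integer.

Answer: -17

Derivation:
Old min = -17 (at index 2)
Change: A[4] -12 -> 26
Changed element was NOT the old min.
  New min = min(old_min, new_val) = min(-17, 26) = -17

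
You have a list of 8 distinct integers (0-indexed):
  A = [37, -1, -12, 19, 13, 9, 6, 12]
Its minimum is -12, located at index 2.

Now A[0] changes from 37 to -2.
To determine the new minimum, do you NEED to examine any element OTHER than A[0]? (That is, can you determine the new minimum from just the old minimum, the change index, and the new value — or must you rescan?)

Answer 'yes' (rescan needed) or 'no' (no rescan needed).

Old min = -12 at index 2
Change at index 0: 37 -> -2
Index 0 was NOT the min. New min = min(-12, -2). No rescan of other elements needed.
Needs rescan: no

Answer: no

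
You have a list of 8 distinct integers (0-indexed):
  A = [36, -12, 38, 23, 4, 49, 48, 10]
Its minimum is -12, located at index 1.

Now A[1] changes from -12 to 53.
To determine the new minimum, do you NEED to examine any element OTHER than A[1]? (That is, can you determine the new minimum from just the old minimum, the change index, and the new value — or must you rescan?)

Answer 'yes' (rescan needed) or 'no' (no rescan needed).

Answer: yes

Derivation:
Old min = -12 at index 1
Change at index 1: -12 -> 53
Index 1 WAS the min and new value 53 > old min -12. Must rescan other elements to find the new min.
Needs rescan: yes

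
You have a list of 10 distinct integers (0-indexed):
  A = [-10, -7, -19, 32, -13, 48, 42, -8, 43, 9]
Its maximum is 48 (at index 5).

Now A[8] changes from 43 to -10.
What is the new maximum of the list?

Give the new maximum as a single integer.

Old max = 48 (at index 5)
Change: A[8] 43 -> -10
Changed element was NOT the old max.
  New max = max(old_max, new_val) = max(48, -10) = 48

Answer: 48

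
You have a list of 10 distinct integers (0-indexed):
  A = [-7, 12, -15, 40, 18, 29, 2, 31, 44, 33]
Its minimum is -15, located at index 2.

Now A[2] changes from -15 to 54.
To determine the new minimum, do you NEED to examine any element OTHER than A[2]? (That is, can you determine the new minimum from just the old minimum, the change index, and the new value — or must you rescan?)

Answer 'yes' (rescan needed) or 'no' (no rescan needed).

Old min = -15 at index 2
Change at index 2: -15 -> 54
Index 2 WAS the min and new value 54 > old min -15. Must rescan other elements to find the new min.
Needs rescan: yes

Answer: yes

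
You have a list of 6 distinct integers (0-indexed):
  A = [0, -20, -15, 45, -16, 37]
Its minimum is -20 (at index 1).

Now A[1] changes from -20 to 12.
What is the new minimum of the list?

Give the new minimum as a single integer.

Old min = -20 (at index 1)
Change: A[1] -20 -> 12
Changed element WAS the min. Need to check: is 12 still <= all others?
  Min of remaining elements: -16
  New min = min(12, -16) = -16

Answer: -16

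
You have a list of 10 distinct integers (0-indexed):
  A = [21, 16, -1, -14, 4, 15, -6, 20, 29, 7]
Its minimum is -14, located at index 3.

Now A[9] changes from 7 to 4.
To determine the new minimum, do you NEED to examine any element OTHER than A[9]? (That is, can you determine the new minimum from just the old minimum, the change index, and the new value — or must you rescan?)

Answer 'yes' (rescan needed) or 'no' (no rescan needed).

Old min = -14 at index 3
Change at index 9: 7 -> 4
Index 9 was NOT the min. New min = min(-14, 4). No rescan of other elements needed.
Needs rescan: no

Answer: no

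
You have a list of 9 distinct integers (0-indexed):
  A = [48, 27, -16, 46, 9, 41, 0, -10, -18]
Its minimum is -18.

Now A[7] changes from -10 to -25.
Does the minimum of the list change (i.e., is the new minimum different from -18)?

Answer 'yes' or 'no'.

Old min = -18
Change: A[7] -10 -> -25
Changed element was NOT the min; min changes only if -25 < -18.
New min = -25; changed? yes

Answer: yes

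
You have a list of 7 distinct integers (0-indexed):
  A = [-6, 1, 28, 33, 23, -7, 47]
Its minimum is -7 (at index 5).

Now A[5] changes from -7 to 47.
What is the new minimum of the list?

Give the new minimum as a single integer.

Old min = -7 (at index 5)
Change: A[5] -7 -> 47
Changed element WAS the min. Need to check: is 47 still <= all others?
  Min of remaining elements: -6
  New min = min(47, -6) = -6

Answer: -6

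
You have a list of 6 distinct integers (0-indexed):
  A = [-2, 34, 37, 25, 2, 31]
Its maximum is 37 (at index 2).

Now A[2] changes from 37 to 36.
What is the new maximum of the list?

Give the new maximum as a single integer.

Old max = 37 (at index 2)
Change: A[2] 37 -> 36
Changed element WAS the max -> may need rescan.
  Max of remaining elements: 34
  New max = max(36, 34) = 36

Answer: 36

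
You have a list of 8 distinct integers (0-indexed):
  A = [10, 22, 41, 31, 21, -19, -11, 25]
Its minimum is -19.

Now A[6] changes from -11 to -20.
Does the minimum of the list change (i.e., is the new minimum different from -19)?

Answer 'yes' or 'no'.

Answer: yes

Derivation:
Old min = -19
Change: A[6] -11 -> -20
Changed element was NOT the min; min changes only if -20 < -19.
New min = -20; changed? yes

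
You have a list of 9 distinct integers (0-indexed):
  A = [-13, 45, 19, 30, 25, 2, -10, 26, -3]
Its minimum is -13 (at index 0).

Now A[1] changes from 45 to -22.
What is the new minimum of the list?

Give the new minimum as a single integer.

Old min = -13 (at index 0)
Change: A[1] 45 -> -22
Changed element was NOT the old min.
  New min = min(old_min, new_val) = min(-13, -22) = -22

Answer: -22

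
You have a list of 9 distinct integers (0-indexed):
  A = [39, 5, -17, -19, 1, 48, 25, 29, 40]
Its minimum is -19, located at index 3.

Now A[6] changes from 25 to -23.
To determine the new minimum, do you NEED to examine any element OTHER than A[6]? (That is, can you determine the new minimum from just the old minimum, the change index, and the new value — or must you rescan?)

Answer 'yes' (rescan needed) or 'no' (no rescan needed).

Answer: no

Derivation:
Old min = -19 at index 3
Change at index 6: 25 -> -23
Index 6 was NOT the min. New min = min(-19, -23). No rescan of other elements needed.
Needs rescan: no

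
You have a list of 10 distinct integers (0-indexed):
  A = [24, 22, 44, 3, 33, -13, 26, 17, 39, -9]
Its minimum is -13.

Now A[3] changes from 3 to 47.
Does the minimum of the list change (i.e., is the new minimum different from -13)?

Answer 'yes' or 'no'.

Old min = -13
Change: A[3] 3 -> 47
Changed element was NOT the min; min changes only if 47 < -13.
New min = -13; changed? no

Answer: no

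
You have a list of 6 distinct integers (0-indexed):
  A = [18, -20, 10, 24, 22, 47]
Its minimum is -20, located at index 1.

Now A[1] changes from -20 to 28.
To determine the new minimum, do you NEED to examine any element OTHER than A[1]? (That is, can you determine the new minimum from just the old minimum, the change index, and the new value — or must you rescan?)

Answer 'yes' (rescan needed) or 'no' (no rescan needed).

Old min = -20 at index 1
Change at index 1: -20 -> 28
Index 1 WAS the min and new value 28 > old min -20. Must rescan other elements to find the new min.
Needs rescan: yes

Answer: yes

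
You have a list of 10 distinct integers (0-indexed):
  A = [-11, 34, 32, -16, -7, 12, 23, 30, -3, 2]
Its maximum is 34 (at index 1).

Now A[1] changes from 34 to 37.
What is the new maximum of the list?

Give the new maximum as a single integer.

Answer: 37

Derivation:
Old max = 34 (at index 1)
Change: A[1] 34 -> 37
Changed element WAS the max -> may need rescan.
  Max of remaining elements: 32
  New max = max(37, 32) = 37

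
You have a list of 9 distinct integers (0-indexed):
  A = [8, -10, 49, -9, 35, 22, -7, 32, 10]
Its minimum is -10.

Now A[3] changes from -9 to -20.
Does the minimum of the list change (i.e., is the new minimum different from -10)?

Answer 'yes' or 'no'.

Answer: yes

Derivation:
Old min = -10
Change: A[3] -9 -> -20
Changed element was NOT the min; min changes only if -20 < -10.
New min = -20; changed? yes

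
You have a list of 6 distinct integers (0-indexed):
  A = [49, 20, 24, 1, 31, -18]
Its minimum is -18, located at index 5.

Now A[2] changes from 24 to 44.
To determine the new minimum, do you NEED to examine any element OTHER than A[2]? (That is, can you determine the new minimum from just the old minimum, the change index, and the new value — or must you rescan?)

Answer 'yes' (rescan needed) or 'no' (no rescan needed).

Old min = -18 at index 5
Change at index 2: 24 -> 44
Index 2 was NOT the min. New min = min(-18, 44). No rescan of other elements needed.
Needs rescan: no

Answer: no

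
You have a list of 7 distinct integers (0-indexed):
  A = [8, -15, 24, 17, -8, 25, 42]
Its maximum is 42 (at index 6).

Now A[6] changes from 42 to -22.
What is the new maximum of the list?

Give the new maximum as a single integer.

Old max = 42 (at index 6)
Change: A[6] 42 -> -22
Changed element WAS the max -> may need rescan.
  Max of remaining elements: 25
  New max = max(-22, 25) = 25

Answer: 25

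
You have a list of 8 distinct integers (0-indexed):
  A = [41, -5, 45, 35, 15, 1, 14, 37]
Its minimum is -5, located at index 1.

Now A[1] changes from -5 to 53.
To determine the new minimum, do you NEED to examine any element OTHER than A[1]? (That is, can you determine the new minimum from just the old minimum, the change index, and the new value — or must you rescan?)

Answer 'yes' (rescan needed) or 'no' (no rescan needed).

Old min = -5 at index 1
Change at index 1: -5 -> 53
Index 1 WAS the min and new value 53 > old min -5. Must rescan other elements to find the new min.
Needs rescan: yes

Answer: yes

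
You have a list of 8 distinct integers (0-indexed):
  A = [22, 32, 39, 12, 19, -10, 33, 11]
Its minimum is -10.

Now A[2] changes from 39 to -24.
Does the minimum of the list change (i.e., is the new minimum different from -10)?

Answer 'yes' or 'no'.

Answer: yes

Derivation:
Old min = -10
Change: A[2] 39 -> -24
Changed element was NOT the min; min changes only if -24 < -10.
New min = -24; changed? yes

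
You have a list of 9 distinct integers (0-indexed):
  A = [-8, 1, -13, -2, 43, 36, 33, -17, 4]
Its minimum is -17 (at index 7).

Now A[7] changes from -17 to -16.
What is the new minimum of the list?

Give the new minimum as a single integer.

Answer: -16

Derivation:
Old min = -17 (at index 7)
Change: A[7] -17 -> -16
Changed element WAS the min. Need to check: is -16 still <= all others?
  Min of remaining elements: -13
  New min = min(-16, -13) = -16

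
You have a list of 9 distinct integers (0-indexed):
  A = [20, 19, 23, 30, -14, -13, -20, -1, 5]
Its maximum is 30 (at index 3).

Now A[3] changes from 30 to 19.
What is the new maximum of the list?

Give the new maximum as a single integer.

Old max = 30 (at index 3)
Change: A[3] 30 -> 19
Changed element WAS the max -> may need rescan.
  Max of remaining elements: 23
  New max = max(19, 23) = 23

Answer: 23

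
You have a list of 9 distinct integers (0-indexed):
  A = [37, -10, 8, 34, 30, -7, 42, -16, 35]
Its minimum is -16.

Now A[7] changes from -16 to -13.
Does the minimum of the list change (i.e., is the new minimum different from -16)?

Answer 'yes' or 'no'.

Old min = -16
Change: A[7] -16 -> -13
Changed element was the min; new min must be rechecked.
New min = -13; changed? yes

Answer: yes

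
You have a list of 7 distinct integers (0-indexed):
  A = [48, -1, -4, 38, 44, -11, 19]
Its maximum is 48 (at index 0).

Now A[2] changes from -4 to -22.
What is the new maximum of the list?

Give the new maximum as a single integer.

Answer: 48

Derivation:
Old max = 48 (at index 0)
Change: A[2] -4 -> -22
Changed element was NOT the old max.
  New max = max(old_max, new_val) = max(48, -22) = 48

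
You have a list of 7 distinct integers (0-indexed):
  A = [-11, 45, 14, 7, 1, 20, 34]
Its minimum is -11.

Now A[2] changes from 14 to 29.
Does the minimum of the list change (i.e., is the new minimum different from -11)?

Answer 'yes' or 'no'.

Old min = -11
Change: A[2] 14 -> 29
Changed element was NOT the min; min changes only if 29 < -11.
New min = -11; changed? no

Answer: no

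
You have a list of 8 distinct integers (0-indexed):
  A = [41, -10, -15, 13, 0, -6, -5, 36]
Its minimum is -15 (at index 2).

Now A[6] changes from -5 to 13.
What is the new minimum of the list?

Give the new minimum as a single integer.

Old min = -15 (at index 2)
Change: A[6] -5 -> 13
Changed element was NOT the old min.
  New min = min(old_min, new_val) = min(-15, 13) = -15

Answer: -15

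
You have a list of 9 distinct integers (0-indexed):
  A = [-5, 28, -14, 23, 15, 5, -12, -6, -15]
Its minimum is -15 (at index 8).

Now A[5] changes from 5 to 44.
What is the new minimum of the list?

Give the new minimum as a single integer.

Old min = -15 (at index 8)
Change: A[5] 5 -> 44
Changed element was NOT the old min.
  New min = min(old_min, new_val) = min(-15, 44) = -15

Answer: -15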